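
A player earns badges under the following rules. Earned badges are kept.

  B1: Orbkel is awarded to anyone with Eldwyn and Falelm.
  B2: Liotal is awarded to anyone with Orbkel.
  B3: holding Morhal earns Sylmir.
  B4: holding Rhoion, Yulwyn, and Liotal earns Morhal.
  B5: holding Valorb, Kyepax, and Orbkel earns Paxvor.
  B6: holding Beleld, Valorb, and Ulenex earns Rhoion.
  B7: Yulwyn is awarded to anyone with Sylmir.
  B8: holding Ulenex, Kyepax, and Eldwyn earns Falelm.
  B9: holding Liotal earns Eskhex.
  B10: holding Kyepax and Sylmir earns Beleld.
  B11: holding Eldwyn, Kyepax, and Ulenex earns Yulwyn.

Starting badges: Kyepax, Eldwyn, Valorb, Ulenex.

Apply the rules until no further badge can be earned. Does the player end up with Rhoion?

No

Rhoion would need Beleld, Valorb, and Ulenex (B6), but Beleld is never earned.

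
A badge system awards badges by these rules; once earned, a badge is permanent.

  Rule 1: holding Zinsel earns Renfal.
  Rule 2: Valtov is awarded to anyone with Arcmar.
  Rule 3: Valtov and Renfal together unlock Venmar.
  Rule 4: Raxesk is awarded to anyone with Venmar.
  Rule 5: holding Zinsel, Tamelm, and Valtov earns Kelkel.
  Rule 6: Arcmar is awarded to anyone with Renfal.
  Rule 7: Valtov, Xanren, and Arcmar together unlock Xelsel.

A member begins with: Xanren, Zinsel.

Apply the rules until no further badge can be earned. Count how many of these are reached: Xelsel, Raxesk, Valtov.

With Zinsel, Renfal is earned (Rule 1).
With Renfal, Arcmar is earned (Rule 6).
With Arcmar, Valtov is earned (Rule 2).
With Valtov and Renfal, Venmar is earned (Rule 3).
With Valtov, Xanren, and Arcmar, Xelsel is earned (Rule 7).
With Venmar, Raxesk is earned (Rule 4).
Xelsel: reached.
Raxesk: reached.
Valtov: reached.
All 3 are reached.

3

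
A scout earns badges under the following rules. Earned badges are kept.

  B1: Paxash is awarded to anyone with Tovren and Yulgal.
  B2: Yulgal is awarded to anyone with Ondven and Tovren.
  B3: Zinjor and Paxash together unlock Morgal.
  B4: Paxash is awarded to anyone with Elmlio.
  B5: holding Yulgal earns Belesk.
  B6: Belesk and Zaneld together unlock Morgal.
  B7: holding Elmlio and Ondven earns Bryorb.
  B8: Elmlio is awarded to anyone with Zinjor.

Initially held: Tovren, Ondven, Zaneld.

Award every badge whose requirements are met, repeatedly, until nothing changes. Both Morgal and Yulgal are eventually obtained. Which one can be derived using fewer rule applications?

Yulgal

Yulgal: With Ondven and Tovren, Yulgal is earned (B2). [1 rule application]
Morgal: With Ondven and Tovren, Yulgal is earned (B2). With Yulgal, Belesk is earned (B5). With Belesk and Zaneld, Morgal is earned (B6). [3 rule applications]
Yulgal needs fewer.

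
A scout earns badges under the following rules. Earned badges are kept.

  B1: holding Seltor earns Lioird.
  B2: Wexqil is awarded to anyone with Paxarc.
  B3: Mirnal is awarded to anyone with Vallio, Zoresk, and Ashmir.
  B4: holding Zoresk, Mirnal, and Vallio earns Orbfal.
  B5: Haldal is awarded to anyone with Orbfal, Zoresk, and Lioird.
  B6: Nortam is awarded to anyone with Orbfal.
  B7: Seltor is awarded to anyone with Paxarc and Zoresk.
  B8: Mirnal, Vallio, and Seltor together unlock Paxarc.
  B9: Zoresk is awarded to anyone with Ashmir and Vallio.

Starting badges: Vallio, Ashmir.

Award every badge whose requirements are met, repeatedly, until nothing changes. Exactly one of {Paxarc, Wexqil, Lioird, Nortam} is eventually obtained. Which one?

With Ashmir and Vallio, Zoresk is earned (B9).
With Vallio, Zoresk, and Ashmir, Mirnal is earned (B3).
With Zoresk, Mirnal, and Vallio, Orbfal is earned (B4).
With Orbfal, Nortam is earned (B6).
Lioird would need Seltor (B1), but Seltor is never earned. Wexqil would need Paxarc (B2), but Paxarc is never earned. Paxarc would need Mirnal, Vallio, and Seltor (B8), but Seltor is never earned.

Nortam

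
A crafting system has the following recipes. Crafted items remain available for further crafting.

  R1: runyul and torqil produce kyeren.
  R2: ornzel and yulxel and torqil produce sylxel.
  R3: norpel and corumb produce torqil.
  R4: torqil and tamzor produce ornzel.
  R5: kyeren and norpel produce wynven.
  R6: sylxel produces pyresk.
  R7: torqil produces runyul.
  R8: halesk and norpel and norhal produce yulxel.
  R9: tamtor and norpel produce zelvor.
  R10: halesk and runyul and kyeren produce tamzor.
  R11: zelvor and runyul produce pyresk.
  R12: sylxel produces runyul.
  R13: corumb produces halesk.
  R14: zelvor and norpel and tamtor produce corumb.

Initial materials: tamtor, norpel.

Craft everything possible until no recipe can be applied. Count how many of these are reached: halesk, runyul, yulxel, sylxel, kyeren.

3

Using R9, tamtor and norpel make zelvor.
Using R14, zelvor, norpel, and tamtor make corumb.
Using R13, corumb makes halesk.
Using R3, norpel and corumb make torqil.
torqil → runyul (R7).
Using R1, runyul and torqil make kyeren.
halesk: reached.
runyul: reached.
yulxel would need halesk, norpel, and norhal (R8), but norhal is never obtained.
sylxel would need ornzel, yulxel, and torqil (R2), but yulxel is never obtained.
kyeren: reached.
Reached: halesk, runyul, and kyeren — 3 of the 5.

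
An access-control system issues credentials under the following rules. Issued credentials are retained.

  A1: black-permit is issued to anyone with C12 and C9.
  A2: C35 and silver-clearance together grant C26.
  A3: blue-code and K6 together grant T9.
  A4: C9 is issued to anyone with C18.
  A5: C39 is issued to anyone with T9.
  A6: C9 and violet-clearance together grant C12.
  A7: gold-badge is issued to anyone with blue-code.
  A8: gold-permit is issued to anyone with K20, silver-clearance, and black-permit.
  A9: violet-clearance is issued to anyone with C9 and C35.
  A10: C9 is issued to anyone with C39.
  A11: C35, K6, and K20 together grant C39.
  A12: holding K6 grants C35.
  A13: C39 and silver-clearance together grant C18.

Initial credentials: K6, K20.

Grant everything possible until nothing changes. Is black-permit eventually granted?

Holding K6 grants C35 (A12).
Holding C35, K6, and K20 grants C39 (A11).
Holding C39 grants C9 (A10).
Holding C9 and C35 grants violet-clearance (A9).
Holding C9 and violet-clearance grants C12 (A6).
Holding C12 and C9 grants black-permit (A1).

Yes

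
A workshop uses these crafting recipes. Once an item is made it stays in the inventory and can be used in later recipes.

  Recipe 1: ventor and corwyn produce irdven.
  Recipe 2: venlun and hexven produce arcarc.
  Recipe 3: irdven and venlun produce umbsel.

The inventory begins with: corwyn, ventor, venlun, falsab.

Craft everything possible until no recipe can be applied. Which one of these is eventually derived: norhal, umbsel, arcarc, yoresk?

Using Recipe 1, ventor and corwyn make irdven.
irdven and venlun → umbsel (Recipe 3).
No rule produces norhal, and it is not given. No rule produces yoresk, and it is not given. arcarc would need venlun and hexven (Recipe 2), but hexven is never obtained.

umbsel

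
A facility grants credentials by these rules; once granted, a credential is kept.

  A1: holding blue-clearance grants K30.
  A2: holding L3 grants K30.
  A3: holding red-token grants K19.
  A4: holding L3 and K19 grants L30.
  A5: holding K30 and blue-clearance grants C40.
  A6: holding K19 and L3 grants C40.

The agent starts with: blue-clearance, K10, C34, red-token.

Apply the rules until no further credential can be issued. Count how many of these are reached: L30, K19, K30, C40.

Holding blue-clearance grants K30 (A1).
Holding red-token grants K19 (A3).
Holding K30 and blue-clearance grants C40 (A5).
L30 would need L3 and K19 (A4), but L3 is never granted.
K19: reached.
K30: reached.
C40: reached.
Reached: K19, K30, and C40 — 3 of the 4.

3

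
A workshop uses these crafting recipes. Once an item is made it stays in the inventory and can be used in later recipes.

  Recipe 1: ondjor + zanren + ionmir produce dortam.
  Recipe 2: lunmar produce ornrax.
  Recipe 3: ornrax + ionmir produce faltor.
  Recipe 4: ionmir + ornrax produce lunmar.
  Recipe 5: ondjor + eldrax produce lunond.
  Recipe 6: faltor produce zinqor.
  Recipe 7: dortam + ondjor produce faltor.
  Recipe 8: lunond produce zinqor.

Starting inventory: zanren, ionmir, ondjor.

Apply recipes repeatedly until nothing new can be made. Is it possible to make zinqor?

Yes

Using Recipe 1, ondjor, zanren, and ionmir make dortam.
dortam + ondjor → faltor (Recipe 7).
Using Recipe 6, faltor makes zinqor.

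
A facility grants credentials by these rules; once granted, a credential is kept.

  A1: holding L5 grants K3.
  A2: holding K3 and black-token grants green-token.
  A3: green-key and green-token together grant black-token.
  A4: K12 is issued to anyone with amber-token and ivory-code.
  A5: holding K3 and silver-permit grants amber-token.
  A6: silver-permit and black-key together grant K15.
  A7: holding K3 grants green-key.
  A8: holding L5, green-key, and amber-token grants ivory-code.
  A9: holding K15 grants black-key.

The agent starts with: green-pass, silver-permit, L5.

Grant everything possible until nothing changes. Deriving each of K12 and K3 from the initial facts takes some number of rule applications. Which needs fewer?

K3: Holding L5 grants K3 (A1). [1 rule application]
K12: Holding L5 grants K3 (A1). Holding K3 grants green-key (A7). Holding K3 and silver-permit grants amber-token (A5). Holding L5, green-key, and amber-token grants ivory-code (A8). Holding amber-token and ivory-code grants K12 (A4). [5 rule applications]
K3 needs fewer.

K3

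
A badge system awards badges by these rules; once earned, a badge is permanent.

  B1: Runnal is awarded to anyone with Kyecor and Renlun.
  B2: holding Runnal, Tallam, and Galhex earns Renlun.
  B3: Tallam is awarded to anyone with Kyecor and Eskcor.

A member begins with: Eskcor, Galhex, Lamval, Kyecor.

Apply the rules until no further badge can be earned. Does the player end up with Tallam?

Yes

With Kyecor and Eskcor, Tallam is earned (B3).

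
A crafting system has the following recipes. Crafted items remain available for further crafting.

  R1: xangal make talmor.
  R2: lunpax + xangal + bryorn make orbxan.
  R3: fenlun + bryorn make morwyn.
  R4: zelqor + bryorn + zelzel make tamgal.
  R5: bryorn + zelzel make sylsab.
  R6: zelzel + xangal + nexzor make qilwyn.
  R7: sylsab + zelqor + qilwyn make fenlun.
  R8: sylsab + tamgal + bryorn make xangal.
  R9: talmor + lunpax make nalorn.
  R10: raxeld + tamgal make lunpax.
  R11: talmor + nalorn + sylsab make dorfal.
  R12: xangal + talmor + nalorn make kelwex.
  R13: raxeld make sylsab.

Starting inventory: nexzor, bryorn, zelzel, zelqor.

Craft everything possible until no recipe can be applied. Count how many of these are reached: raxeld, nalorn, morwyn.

Using R4, zelqor, bryorn, and zelzel make tamgal.
Using R5, bryorn and zelzel make sylsab.
sylsab + tamgal + bryorn → xangal (R8).
Using R6, zelzel, xangal, and nexzor make qilwyn.
Using R7, sylsab, zelqor, and qilwyn make fenlun.
Using R3, fenlun and bryorn make morwyn.
No rule produces raxeld, and it is not given.
nalorn would need talmor and lunpax (R9), but lunpax is never obtained.
morwyn: reached.
Reached: morwyn — 1 of the 3.

1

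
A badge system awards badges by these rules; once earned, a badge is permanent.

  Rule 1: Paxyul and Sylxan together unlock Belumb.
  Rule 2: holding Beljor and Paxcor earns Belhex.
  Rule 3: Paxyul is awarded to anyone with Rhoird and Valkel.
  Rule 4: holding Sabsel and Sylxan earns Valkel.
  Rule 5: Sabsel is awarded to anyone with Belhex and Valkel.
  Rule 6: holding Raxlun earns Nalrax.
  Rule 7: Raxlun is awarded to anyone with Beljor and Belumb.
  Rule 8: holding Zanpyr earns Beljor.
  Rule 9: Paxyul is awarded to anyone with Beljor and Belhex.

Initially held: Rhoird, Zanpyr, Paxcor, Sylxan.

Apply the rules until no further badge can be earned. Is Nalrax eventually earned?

Yes

With Zanpyr, Beljor is earned (Rule 8).
With Beljor and Paxcor, Belhex is earned (Rule 2).
With Beljor and Belhex, Paxyul is earned (Rule 9).
With Paxyul and Sylxan, Belumb is earned (Rule 1).
With Beljor and Belumb, Raxlun is earned (Rule 7).
With Raxlun, Nalrax is earned (Rule 6).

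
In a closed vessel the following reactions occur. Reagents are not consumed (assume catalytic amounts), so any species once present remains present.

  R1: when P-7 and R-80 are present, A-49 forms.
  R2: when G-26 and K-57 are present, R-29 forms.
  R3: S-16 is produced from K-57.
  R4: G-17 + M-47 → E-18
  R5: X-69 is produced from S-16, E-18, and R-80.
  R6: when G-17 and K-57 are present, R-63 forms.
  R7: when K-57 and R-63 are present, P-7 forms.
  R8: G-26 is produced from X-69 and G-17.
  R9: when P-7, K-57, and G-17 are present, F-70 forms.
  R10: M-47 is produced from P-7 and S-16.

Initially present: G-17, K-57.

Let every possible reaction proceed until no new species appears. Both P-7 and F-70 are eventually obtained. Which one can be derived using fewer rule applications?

P-7

P-7: G-17 and K-57 present → R-63 forms (R6). K-57 and R-63 present → P-7 forms (R7). [2 rule applications]
F-70: G-17 and K-57 present → R-63 forms (R6). K-57 and R-63 present → P-7 forms (R7). P-7, K-57, and G-17 present → F-70 forms (R9). [3 rule applications]
P-7 needs fewer.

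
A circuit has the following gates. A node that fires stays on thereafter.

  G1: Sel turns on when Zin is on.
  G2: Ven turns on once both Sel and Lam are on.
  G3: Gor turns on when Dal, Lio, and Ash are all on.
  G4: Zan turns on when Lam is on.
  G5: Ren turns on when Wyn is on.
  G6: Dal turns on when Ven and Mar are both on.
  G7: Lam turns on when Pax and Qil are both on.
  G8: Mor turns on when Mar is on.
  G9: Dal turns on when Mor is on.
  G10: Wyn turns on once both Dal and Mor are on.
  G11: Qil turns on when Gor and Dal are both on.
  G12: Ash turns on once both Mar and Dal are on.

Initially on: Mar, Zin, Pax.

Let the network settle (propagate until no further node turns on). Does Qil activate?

Qil would need Gor and Dal (G11), but Gor never turns on.

No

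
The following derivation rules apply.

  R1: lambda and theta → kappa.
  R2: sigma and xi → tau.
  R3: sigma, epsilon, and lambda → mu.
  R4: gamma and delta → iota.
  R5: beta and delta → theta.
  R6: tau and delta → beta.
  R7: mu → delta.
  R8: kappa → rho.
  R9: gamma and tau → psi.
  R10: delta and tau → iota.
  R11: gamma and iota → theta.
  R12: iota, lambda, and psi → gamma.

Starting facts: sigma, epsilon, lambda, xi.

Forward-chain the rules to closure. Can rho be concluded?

From sigma, epsilon, and lambda, R3 gives mu.
sigma and xi hold, so tau follows (R2).
mu holds, so delta follows (R7).
From tau and delta, R6 gives beta.
beta and delta hold, so theta follows (R5).
lambda and theta hold, so kappa follows (R1).
From kappa, R8 gives rho.

Yes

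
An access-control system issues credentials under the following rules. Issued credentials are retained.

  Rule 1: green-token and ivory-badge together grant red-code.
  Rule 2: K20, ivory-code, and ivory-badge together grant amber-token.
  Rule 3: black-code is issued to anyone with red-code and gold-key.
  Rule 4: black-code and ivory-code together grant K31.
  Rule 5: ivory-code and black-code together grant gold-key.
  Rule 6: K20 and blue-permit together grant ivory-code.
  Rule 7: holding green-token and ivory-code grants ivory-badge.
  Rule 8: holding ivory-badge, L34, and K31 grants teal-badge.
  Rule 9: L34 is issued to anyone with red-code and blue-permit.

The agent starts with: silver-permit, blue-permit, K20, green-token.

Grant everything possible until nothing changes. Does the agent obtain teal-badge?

No

teal-badge would need ivory-badge, L34, and K31 (Rule 8), but K31 is never granted.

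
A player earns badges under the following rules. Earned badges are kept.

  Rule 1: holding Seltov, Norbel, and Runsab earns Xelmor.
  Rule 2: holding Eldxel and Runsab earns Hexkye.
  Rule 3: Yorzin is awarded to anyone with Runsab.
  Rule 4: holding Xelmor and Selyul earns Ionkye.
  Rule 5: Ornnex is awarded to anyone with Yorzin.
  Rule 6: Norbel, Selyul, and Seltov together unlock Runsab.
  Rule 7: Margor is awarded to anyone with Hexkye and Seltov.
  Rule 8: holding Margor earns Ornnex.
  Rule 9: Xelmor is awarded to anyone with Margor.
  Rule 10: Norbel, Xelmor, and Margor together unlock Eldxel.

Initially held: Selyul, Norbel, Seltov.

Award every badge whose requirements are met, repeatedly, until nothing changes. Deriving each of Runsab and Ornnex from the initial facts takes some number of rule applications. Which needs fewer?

Runsab: With Norbel, Selyul, and Seltov, Runsab is earned (Rule 6). [1 rule application]
Ornnex: With Norbel, Selyul, and Seltov, Runsab is earned (Rule 6). With Runsab, Yorzin is earned (Rule 3). With Yorzin, Ornnex is earned (Rule 5). [3 rule applications]
Runsab needs fewer.

Runsab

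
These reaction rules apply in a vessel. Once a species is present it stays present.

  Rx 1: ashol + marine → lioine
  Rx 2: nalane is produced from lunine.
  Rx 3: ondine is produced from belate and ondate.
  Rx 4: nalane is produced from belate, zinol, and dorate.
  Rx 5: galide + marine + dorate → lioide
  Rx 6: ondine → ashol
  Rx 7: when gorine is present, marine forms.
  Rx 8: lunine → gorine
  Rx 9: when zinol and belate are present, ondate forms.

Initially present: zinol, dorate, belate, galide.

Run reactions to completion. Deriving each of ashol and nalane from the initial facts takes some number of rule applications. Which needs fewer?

nalane: belate, zinol, and dorate present → nalane forms (Rx 4). [1 rule application]
ashol: zinol and belate present → ondate forms (Rx 9). belate and ondate present → ondine forms (Rx 3). ondine present → ashol forms (Rx 6). [3 rule applications]
nalane needs fewer.

nalane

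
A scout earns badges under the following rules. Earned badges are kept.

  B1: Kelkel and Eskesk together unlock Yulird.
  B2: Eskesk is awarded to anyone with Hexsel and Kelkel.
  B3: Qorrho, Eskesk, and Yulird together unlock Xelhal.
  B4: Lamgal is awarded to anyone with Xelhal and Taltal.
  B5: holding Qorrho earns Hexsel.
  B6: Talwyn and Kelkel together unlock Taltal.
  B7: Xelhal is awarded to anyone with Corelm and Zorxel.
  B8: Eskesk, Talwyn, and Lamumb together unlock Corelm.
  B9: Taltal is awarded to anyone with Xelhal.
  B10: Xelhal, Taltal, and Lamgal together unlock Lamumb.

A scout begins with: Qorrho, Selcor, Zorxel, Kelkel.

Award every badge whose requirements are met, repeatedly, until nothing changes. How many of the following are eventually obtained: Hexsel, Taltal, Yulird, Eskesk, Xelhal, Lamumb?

With Qorrho, Hexsel is earned (B5).
With Hexsel and Kelkel, Eskesk is earned (B2).
With Kelkel and Eskesk, Yulird is earned (B1).
With Qorrho, Eskesk, and Yulird, Xelhal is earned (B3).
With Xelhal, Taltal is earned (B9).
With Xelhal and Taltal, Lamgal is earned (B4).
With Xelhal, Taltal, and Lamgal, Lamumb is earned (B10).
Hexsel: reached.
Taltal: reached.
Yulird: reached.
Eskesk: reached.
Xelhal: reached.
Lamumb: reached.
All 6 are reached.

6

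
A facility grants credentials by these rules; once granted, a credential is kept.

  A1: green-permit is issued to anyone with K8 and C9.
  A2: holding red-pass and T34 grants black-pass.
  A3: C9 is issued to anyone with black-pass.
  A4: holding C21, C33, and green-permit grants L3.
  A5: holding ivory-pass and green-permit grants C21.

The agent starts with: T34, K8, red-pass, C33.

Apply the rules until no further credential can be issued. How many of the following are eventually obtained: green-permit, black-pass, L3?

2

Holding red-pass and T34 grants black-pass (A2).
Holding black-pass grants C9 (A3).
Holding K8 and C9 grants green-permit (A1).
green-permit: reached.
black-pass: reached.
L3 would need C21, C33, and green-permit (A4), but C21 is never granted.
Reached: green-permit and black-pass — 2 of the 3.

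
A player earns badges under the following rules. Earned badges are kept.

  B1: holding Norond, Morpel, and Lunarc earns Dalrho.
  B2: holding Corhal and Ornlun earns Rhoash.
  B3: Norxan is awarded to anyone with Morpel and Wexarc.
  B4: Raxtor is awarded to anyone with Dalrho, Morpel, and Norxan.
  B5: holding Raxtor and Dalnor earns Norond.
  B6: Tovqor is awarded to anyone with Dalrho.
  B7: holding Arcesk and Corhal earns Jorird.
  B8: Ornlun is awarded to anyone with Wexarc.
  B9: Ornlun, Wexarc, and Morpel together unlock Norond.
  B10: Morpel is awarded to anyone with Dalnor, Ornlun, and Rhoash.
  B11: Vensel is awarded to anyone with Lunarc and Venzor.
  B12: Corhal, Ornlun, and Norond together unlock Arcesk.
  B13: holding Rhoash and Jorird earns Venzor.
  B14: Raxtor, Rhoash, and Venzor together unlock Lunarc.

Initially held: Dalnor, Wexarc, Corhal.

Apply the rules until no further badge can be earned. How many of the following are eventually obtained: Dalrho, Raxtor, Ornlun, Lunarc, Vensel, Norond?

With Wexarc, Ornlun is earned (B8).
With Corhal and Ornlun, Rhoash is earned (B2).
With Dalnor, Ornlun, and Rhoash, Morpel is earned (B10).
With Ornlun, Wexarc, and Morpel, Norond is earned (B9).
Dalrho would need Norond, Morpel, and Lunarc (B1), but Lunarc is never earned.
Raxtor would need Dalrho, Morpel, and Norxan (B4), but Dalrho is never earned.
Ornlun: reached.
Lunarc would need Raxtor, Rhoash, and Venzor (B14), but Raxtor is never earned.
Vensel would need Lunarc and Venzor (B11), but Lunarc is never earned.
Norond: reached.
Reached: Ornlun and Norond — 2 of the 6.

2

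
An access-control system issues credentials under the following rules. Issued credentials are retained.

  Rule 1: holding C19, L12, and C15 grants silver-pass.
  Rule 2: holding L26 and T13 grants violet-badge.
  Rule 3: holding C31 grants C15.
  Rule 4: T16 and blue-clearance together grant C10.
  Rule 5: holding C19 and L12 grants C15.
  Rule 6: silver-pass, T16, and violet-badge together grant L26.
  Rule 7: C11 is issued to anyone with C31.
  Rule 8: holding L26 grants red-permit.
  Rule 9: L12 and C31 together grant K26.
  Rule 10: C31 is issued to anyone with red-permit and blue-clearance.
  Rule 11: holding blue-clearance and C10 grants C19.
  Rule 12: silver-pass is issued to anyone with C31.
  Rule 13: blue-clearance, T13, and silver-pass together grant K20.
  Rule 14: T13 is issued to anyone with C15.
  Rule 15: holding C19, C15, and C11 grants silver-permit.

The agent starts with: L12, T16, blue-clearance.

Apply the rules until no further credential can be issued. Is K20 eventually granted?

Holding T16 and blue-clearance grants C10 (Rule 4).
Holding blue-clearance and C10 grants C19 (Rule 11).
Holding C19 and L12 grants C15 (Rule 5).
Holding C19, L12, and C15 grants silver-pass (Rule 1).
Holding C15 grants T13 (Rule 14).
Holding blue-clearance, T13, and silver-pass grants K20 (Rule 13).

Yes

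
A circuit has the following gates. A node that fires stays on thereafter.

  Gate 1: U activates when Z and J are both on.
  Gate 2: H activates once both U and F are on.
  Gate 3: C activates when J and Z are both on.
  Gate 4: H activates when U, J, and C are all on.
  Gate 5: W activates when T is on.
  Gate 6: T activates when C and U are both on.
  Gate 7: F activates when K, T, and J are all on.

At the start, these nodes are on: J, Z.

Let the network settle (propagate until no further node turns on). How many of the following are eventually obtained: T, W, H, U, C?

Z and J are on, so U activates (Gate 1).
Gate 3: J and Z on → C on.
C and U are on, so T activates (Gate 6).
U, J, and C are on, so H activates (Gate 4).
Gate 5: T on → W on.
T: reached.
W: reached.
H: reached.
U: reached.
C: reached.
All 5 are reached.

5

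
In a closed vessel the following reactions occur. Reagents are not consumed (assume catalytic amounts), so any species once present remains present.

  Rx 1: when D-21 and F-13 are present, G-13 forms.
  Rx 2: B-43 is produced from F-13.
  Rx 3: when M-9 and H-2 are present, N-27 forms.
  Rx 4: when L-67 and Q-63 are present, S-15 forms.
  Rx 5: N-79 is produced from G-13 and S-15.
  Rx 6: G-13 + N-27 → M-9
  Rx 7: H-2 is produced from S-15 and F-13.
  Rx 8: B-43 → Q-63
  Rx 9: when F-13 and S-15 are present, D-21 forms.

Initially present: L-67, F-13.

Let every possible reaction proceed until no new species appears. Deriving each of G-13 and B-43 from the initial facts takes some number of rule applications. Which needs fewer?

B-43

B-43: F-13 present → B-43 forms (Rx 2). [1 rule application]
G-13: F-13 present → B-43 forms (Rx 2). B-43 present → Q-63 forms (Rx 8). L-67 and Q-63 present → S-15 forms (Rx 4). F-13 and S-15 present → D-21 forms (Rx 9). D-21 and F-13 present → G-13 forms (Rx 1). [5 rule applications]
B-43 needs fewer.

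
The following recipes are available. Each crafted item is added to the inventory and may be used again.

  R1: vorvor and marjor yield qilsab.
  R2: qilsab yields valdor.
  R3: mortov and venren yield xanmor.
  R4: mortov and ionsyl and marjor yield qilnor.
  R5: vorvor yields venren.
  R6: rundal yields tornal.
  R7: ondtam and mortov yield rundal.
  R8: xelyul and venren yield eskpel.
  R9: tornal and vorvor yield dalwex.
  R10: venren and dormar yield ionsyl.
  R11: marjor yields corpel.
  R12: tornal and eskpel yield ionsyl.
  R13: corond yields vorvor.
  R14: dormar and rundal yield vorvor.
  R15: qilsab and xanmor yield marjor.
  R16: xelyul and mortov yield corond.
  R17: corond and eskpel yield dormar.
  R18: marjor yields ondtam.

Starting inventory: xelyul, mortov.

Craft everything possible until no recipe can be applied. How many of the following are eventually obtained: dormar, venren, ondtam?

xelyul and mortov → corond (R16).
Using R13, corond makes vorvor.
vorvor → venren (R5).
Using R8, xelyul and venren make eskpel.
corond and eskpel → dormar (R17).
dormar: reached.
venren: reached.
ondtam would need marjor (R18), but marjor is never obtained.
Reached: dormar and venren — 2 of the 3.

2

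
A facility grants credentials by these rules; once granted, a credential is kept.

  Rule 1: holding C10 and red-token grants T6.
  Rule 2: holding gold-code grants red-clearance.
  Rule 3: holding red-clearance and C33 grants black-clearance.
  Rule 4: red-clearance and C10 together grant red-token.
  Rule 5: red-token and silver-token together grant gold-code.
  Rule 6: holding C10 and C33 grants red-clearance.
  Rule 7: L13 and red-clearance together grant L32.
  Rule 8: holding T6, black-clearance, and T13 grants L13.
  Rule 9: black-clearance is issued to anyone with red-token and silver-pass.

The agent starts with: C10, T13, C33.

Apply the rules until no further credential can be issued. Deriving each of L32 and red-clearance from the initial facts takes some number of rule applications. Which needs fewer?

red-clearance: Holding C10 and C33 grants red-clearance (Rule 6). [1 rule application]
L32: Holding C10 and C33 grants red-clearance (Rule 6). Holding red-clearance and C10 grants red-token (Rule 4). Holding red-clearance and C33 grants black-clearance (Rule 3). Holding C10 and red-token grants T6 (Rule 1). Holding T6, black-clearance, and T13 grants L13 (Rule 8). Holding L13 and red-clearance grants L32 (Rule 7). [6 rule applications]
red-clearance needs fewer.

red-clearance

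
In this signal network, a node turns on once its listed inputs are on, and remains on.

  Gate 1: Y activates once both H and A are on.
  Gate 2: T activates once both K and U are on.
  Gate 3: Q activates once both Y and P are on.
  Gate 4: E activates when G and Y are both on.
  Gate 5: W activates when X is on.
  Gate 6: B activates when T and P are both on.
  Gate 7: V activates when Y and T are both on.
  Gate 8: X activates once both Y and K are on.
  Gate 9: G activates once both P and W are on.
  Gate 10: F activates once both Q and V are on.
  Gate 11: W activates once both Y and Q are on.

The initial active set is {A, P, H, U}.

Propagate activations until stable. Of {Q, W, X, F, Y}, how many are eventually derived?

Gate 1: H and A on → Y on.
Y and P are on, so Q activates (Gate 3).
Y and Q are on, so W activates (Gate 11).
Q: reached.
W: reached.
X would need Y and K (Gate 8), but K never turns on.
F would need Q and V (Gate 10), but V never turns on.
Y: reached.
Reached: Q, W, and Y — 3 of the 5.

3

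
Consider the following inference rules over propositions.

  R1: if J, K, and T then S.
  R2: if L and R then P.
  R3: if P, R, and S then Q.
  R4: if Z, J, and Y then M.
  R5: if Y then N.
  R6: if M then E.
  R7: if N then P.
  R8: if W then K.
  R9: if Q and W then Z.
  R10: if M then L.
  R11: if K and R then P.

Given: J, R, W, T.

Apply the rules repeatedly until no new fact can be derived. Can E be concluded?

E would need M (R6), but M is never established.

No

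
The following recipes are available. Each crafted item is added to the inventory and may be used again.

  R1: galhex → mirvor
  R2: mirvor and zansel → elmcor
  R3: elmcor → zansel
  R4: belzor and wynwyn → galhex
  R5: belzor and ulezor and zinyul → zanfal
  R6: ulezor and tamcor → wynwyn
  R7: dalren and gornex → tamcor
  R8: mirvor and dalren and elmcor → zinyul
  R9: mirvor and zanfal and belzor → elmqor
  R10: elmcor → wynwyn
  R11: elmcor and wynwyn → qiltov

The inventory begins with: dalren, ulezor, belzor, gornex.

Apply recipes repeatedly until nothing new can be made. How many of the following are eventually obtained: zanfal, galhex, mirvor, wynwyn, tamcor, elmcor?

4

dalren and gornex → tamcor (R7).
ulezor and tamcor → wynwyn (R6).
Using R4, belzor and wynwyn make galhex.
Using R1, galhex makes mirvor.
zanfal would need belzor, ulezor, and zinyul (R5), but zinyul is never obtained.
galhex: reached.
mirvor: reached.
wynwyn: reached.
tamcor: reached.
elmcor would need mirvor and zansel (R2), but zansel is never obtained.
Reached: galhex, mirvor, wynwyn, and tamcor — 4 of the 6.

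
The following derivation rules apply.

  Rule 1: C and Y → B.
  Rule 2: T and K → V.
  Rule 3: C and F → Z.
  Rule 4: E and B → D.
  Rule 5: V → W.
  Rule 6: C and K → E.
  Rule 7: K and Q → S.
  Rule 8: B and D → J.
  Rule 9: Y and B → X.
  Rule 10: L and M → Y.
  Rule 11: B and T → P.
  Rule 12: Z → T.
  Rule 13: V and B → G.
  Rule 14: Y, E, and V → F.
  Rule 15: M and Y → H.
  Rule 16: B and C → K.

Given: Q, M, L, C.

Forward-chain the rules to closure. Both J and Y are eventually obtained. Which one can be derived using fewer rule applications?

Y: From L and M, Rule 10 gives Y. [1 rule application]
J: From L and M, Rule 10 gives Y. From C and Y, Rule 1 gives B. From B and C, Rule 16 gives K. C and K hold, so E follows (Rule 6). E and B hold, so D follows (Rule 4). From B and D, Rule 8 gives J. [6 rule applications]
Y needs fewer.

Y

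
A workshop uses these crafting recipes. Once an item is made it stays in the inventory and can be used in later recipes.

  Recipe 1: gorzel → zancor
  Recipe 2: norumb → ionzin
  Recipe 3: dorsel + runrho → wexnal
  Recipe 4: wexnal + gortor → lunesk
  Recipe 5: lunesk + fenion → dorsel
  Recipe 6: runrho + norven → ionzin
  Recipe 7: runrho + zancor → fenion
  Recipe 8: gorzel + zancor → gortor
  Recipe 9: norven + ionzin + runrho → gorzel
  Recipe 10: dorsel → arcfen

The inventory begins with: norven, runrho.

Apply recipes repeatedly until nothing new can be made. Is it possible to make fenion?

Yes

runrho + norven → ionzin (Recipe 6).
norven + ionzin + runrho → gorzel (Recipe 9).
gorzel → zancor (Recipe 1).
Using Recipe 7, runrho and zancor make fenion.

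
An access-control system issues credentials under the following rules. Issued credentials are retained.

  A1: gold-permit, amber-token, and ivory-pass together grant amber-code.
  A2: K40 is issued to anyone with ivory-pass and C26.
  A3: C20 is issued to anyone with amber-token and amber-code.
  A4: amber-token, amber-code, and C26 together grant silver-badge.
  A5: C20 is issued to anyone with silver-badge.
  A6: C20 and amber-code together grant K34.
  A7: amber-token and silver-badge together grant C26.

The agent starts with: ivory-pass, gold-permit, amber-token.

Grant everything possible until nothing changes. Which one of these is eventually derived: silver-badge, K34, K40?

K34

Holding gold-permit, amber-token, and ivory-pass grants amber-code (A1).
Holding amber-token and amber-code grants C20 (A3).
Holding C20 and amber-code grants K34 (A6).
K40 would need ivory-pass and C26 (A2), but C26 is never granted. silver-badge would need amber-token, amber-code, and C26 (A4), but C26 is never granted.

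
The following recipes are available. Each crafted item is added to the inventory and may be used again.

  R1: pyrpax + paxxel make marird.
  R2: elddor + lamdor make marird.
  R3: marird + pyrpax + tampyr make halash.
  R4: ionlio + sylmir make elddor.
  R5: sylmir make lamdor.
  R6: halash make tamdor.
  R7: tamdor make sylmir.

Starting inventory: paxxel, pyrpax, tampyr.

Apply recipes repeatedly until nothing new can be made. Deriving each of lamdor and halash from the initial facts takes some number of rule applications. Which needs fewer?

halash

halash: Using R1, pyrpax and paxxel make marird. Using R3, marird, pyrpax, and tampyr make halash. [2 rule applications]
lamdor: Using R1, pyrpax and paxxel make marird. marird + pyrpax + tampyr → halash (R3). halash → tamdor (R6). tamdor → sylmir (R7). sylmir → lamdor (R5). [5 rule applications]
halash needs fewer.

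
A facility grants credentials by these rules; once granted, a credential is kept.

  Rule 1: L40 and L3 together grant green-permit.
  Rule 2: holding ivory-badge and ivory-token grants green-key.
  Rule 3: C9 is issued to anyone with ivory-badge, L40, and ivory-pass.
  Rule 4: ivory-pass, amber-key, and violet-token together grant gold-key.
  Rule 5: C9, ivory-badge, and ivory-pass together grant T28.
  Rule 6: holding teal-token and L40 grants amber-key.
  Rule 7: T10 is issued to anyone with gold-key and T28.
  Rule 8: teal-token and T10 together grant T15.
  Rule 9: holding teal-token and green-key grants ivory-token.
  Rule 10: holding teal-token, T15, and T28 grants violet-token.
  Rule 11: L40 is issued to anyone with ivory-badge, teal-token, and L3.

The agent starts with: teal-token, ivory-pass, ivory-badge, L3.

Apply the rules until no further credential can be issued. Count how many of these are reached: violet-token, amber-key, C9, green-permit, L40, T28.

Holding ivory-badge, teal-token, and L3 grants L40 (Rule 11).
Holding L40 and L3 grants green-permit (Rule 1).
Holding teal-token and L40 grants amber-key (Rule 6).
Holding ivory-badge, L40, and ivory-pass grants C9 (Rule 3).
Holding C9, ivory-badge, and ivory-pass grants T28 (Rule 5).
violet-token would need teal-token, T15, and T28 (Rule 10), but T15 is never granted.
amber-key: reached.
C9: reached.
green-permit: reached.
L40: reached.
T28: reached.
Reached: amber-key, C9, green-permit, L40, and T28 — 5 of the 6.

5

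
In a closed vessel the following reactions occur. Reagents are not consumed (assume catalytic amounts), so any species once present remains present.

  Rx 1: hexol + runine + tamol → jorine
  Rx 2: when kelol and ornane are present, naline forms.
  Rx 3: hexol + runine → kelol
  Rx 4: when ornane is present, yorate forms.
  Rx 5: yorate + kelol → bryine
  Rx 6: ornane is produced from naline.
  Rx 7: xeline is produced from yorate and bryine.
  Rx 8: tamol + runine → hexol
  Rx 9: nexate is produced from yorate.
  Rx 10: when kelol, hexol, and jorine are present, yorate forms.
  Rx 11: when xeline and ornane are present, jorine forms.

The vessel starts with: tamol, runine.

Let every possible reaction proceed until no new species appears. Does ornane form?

No

ornane would need naline (Rx 6), but naline never forms.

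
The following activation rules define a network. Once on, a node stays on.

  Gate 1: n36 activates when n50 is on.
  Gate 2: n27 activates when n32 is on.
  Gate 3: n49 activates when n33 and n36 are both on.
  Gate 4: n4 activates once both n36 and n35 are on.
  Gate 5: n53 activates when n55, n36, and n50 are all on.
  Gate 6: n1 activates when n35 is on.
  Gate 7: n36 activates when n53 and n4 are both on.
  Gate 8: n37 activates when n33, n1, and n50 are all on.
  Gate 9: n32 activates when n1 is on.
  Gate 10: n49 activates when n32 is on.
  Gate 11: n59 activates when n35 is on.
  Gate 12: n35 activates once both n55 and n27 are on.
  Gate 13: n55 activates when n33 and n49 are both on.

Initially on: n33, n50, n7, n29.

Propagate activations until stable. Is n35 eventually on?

n35 would need n55 and n27 (Gate 12), but n27 never turns on.

No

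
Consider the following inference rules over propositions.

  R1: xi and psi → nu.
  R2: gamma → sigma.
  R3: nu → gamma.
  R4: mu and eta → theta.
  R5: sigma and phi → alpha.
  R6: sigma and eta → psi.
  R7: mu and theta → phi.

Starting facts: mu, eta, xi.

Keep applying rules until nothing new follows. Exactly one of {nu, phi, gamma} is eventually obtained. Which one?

mu and eta hold, so theta follows (R4).
From mu and theta, R7 gives phi.
nu would need xi and psi (R1), but psi is never established. gamma would need nu (R3), but nu is never established.

phi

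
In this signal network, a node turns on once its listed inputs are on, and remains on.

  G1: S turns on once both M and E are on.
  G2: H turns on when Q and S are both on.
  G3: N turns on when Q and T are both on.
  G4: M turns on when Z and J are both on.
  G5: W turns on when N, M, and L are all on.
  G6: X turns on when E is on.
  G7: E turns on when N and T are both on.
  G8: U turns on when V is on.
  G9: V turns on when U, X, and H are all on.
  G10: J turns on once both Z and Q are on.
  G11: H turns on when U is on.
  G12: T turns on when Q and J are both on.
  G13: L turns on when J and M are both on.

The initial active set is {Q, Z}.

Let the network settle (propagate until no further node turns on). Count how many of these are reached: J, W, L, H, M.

5

Z and Q are on, so J turns on (G10).
G4: Z and J on → M on.
Q and J are on, so T turns on (G12).
J and M are on, so L turns on (G13).
G3: Q and T on → N on.
N, M, and L are on, so W turns on (G5).
G7: N and T on → E on.
M and E are on, so S turns on (G1).
G2: Q and S on → H on.
J: reached.
W: reached.
L: reached.
H: reached.
M: reached.
All 5 are reached.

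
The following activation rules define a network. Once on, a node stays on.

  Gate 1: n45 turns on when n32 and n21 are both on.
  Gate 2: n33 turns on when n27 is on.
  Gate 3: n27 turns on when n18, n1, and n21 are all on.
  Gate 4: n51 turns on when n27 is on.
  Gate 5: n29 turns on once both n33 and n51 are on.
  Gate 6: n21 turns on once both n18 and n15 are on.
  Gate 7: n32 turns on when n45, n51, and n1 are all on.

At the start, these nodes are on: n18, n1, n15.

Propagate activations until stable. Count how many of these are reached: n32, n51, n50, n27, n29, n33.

n18 and n15 are on, so n21 turns on (Gate 6).
Gate 3: n18, n1, and n21 on → n27 on.
n27 is on, so n51 turns on (Gate 4).
n27 is on, so n33 turns on (Gate 2).
Gate 5: n33 and n51 on → n29 on.
n32 would need n45, n51, and n1 (Gate 7), but n45 never turns on.
n51: reached.
No rule produces n50, and it is not given.
n27: reached.
n29: reached.
n33: reached.
Reached: n51, n27, n29, and n33 — 4 of the 6.

4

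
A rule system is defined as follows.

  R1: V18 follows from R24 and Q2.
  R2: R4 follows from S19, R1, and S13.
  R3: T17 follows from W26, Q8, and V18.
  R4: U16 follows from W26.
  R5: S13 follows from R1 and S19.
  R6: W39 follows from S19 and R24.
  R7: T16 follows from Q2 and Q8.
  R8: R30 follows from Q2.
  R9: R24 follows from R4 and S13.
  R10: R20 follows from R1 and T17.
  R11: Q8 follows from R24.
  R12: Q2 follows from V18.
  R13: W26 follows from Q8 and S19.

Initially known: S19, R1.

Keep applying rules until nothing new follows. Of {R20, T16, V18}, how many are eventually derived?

0

R20 would need R1 and T17 (R10), but T17 is never established.
T16 would need Q2 and Q8 (R7), but Q2 is never established.
V18 would need R24 and Q2 (R1), but Q2 is never established.
None of the 3 are reached.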